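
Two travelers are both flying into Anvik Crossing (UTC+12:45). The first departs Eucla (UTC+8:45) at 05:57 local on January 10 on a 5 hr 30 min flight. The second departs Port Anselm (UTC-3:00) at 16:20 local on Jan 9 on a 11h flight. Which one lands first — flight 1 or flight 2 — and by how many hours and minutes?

Flight 1 in UTC: 05:57 − 8:45 = 21:12 on Jan 9.
+5 hours and 30 minutes → arrive 02:42 UTC on Jan 10.
Flight 2 in UTC: 16:20 + 3:00 = 19:20 on Jan 9.
+11 hours → arrive 06:20 UTC on Jan 10.
Flight 1 lands earlier by 3 hours 38 minutes.

the first, by 3 hours 38 minutes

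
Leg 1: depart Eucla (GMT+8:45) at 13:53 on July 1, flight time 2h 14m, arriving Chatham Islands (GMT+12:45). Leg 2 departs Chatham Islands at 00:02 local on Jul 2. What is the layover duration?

Convert departure to UTC: 13:53 − 8:45 = 05:08 UTC on Jul 1.
Add 2 hours and 14 minutes flight time → 07:22 UTC.
Chatham Islands is UTC+12:45, so local arrival = 07:22 + 12:45 = 20:07 on Jul 1.
Layover = 00:02 − 20:07 (+1 day) = 3 hours 55 minutes.

3 hours 55 minutes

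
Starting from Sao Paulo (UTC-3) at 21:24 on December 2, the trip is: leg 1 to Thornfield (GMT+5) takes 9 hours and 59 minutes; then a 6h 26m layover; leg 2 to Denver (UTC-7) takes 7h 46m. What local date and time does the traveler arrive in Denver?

17:35 on December 3

Convert departure to UTC: 21:24 + 3:00 = 00:24 UTC on Dec 3.
Add 9 hours and 59 minutes leg 1 → 10:23 UTC.
Add 6 hours 26 minutes layover in Thornfield → 16:49 UTC.
Add 7 hours and 46 minutes leg 2 → 00:35 UTC (Dec 4).
Denver is UTC−7:00, so local arrival = 00:35 − 7:00 = 17:35 on Dec 3.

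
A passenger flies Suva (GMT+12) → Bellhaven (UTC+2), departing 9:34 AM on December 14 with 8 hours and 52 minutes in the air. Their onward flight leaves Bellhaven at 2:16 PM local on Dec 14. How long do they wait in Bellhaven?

5 hours 50 minutes

Convert departure to UTC: 9:34 AM − 12:00 = 9:34 PM UTC on Dec 13.
Add 8 hours and 52 minutes flight time → 6:26 AM UTC (Dec 14).
Bellhaven is UTC+2:00, so local arrival = 6:26 AM + 2:00 = 8:26 AM on Dec 14.
Layover = 2:16 PM − 8:26 AM = 5 hours 50 minutes.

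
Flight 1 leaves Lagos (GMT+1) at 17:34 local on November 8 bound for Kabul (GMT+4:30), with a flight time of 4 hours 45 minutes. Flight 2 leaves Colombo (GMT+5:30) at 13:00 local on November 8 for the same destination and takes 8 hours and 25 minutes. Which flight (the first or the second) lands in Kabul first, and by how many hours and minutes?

the second, by 5 hours 24 minutes

Flight 1 in UTC: 17:34 − 1:00 = 16:34 on Nov 8.
+4 hours 45 minutes → arrive 21:19 UTC on Nov 8.
Flight 2 in UTC: 13:00 − 5:30 = 07:30 on Nov 8.
+8 hours and 25 minutes → arrive 15:55 UTC on Nov 8.
Flight 2 lands earlier by 5 hours 24 minutes.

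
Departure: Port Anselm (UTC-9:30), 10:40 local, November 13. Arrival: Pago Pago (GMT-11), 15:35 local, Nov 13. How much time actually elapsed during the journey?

Departure in UTC: 10:40 + 9:30 = 20:10 on Nov 13.
Arrival in UTC: 15:35 + 11:00 = 02:35 on Nov 14.
Elapsed = 02:35 − 20:10 (+1 day) = 6 hours 25 minutes.

6 hours 25 minutes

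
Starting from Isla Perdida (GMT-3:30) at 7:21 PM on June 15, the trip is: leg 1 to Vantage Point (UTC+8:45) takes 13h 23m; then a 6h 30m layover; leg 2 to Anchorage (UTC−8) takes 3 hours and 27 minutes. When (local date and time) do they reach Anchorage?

2:11 PM on Jun 16

Convert departure to UTC: 7:21 PM + 3:30 = 10:51 PM UTC on Jun 15.
Add 13 hours 23 minutes leg 1 → 12:14 PM UTC (Jun 16).
Add 6 hours and 30 minutes layover in Vantage Point → 6:44 PM UTC.
Add 3 hours 27 minutes leg 2 → 10:11 PM UTC.
Anchorage is UTC−8:00, so local arrival = 10:11 PM − 8:00 = 2:11 PM on Jun 16.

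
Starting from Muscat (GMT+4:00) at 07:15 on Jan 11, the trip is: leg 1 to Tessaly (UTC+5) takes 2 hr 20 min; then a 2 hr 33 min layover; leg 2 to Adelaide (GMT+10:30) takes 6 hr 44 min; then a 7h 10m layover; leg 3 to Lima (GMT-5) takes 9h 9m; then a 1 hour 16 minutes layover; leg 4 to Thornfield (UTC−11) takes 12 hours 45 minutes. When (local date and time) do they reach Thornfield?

Convert departure to UTC: 07:15 − 4:00 = 03:15 UTC on Jan 11.
Add 2 hours 20 minutes leg 1 → 05:35 UTC.
Add 2 hours and 33 minutes layover in Tessaly → 08:08 UTC.
Add 6 hours and 44 minutes leg 2 → 14:52 UTC.
Add 7 hours 10 minutes layover in Adelaide → 22:02 UTC.
Add 9 hours and 9 minutes leg 3 → 07:11 UTC (Jan 12).
Add 1 hour and 16 minutes layover in Lima → 08:27 UTC.
Add 12 hours 45 minutes leg 4 → 21:12 UTC.
Thornfield is UTC−11:00, so local arrival = 21:12 − 11:00 = 10:12 on Jan 12.

10:12 on January 12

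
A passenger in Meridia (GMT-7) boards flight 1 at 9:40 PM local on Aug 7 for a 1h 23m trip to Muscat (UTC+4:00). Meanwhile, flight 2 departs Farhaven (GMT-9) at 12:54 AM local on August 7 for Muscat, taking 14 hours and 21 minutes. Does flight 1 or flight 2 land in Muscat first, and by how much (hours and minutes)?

Flight 1 in UTC: 9:40 PM + 7:00 = 4:40 AM on Aug 8.
+1 hour 23 minutes → arrive 6:03 AM UTC on Aug 8.
Flight 2 in UTC: 12:54 AM + 9:00 = 9:54 AM on Aug 7.
+14 hours 21 minutes → arrive 12:15 AM UTC on Aug 8.
Flight 2 lands earlier by 5 hours 48 minutes.

the second, by 5 hours 48 minutes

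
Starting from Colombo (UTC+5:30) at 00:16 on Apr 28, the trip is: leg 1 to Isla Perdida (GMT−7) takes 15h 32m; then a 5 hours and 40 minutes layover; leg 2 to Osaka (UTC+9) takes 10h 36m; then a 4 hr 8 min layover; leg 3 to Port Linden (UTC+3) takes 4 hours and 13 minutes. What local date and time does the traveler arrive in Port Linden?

13:55 on Apr 29

Convert departure to UTC: 00:16 − 5:30 = 18:46 UTC on Apr 27.
Add 15 hours 32 minutes leg 1 → 10:18 UTC (Apr 28).
Add 5 hours 40 minutes layover in Isla Perdida → 15:58 UTC.
Add 10 hours 36 minutes leg 2 → 02:34 UTC (Apr 29).
Add 4 hours 8 minutes layover in Osaka → 06:42 UTC.
Add 4 hours 13 minutes leg 3 → 10:55 UTC.
Port Linden is UTC+3:00, so local arrival = 10:55 + 3:00 = 13:55 on Apr 29.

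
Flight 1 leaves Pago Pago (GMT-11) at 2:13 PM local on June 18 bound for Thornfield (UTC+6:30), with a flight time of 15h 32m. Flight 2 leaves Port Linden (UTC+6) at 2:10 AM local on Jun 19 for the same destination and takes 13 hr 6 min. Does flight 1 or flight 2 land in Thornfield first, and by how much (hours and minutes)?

the second, by 7 hours 29 minutes

Flight 1 in UTC: 2:13 PM + 11:00 = 1:13 AM on Jun 19.
+15 hours and 32 minutes → arrive 4:45 PM UTC on Jun 19.
Flight 2 in UTC: 2:10 AM − 6:00 = 8:10 PM on Jun 18.
+13 hours 6 minutes → arrive 9:16 AM UTC on Jun 19.
Flight 2 lands earlier by 7 hours 29 minutes.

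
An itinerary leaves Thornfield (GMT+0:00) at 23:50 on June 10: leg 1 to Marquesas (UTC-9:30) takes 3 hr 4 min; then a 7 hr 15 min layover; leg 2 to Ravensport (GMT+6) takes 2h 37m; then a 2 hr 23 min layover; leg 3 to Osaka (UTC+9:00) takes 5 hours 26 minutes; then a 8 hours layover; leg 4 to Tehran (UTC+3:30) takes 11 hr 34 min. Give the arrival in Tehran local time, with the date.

Thornfield is at UTC+0, so departure is already 23:50 UTC on Jun 10.
Add 3 hours 4 minutes leg 1 → 02:54 UTC (Jun 11).
Add 7 hours 15 minutes layover in Marquesas → 10:09 UTC.
Add 2 hours and 37 minutes leg 2 → 12:46 UTC.
Add 2 hours and 23 minutes layover in Ravensport → 15:09 UTC.
Add 5 hours and 26 minutes leg 3 → 20:35 UTC.
Add 8 hours layover in Osaka → 04:35 UTC (Jun 12).
Add 11 hours 34 minutes leg 4 → 16:09 UTC.
Tehran is UTC+3:30, so local arrival = 16:09 + 3:30 = 19:39 on Jun 12.

19:39 on June 12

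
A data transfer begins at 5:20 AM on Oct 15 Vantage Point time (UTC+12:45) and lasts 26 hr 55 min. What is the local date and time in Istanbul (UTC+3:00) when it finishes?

10:30 PM on October 15

Istanbul is 9:45 behind Vantage Point.
After 26 hours and 55 minutes it is 8:15 AM (Oct 16) in Vantage Point.
Shift by the zone difference: 8:15 AM − 9:45 = 10:30 PM on Oct 15 in Istanbul.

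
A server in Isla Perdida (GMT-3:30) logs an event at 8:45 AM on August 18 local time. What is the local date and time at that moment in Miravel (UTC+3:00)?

3:15 PM on Aug 18

Miravel is 6:30 ahead of Isla Perdida.
Shift by the zone difference: 8:45 AM + 6:30 = 3:15 PM on Aug 18 in Miravel.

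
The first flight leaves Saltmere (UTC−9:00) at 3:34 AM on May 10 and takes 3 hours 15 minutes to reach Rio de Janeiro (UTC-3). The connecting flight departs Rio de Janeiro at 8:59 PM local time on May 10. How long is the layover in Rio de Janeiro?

8 hours 10 minutes

Convert departure to UTC: 3:34 AM + 9:00 = 12:34 PM UTC on May 10.
Add 3 hours 15 minutes flight time → 3:49 PM UTC.
Rio de Janeiro is UTC−3:00, so local arrival = 3:49 PM − 3:00 = 12:49 PM on May 10.
Layover = 8:59 PM − 12:49 PM = 8 hours 10 minutes.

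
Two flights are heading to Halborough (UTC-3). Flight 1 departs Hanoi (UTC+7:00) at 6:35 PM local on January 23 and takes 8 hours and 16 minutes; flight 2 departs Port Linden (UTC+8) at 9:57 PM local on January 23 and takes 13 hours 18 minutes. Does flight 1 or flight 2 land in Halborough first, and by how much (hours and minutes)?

the first, by 7 hours 24 minutes

Flight 1 in UTC: 6:35 PM − 7:00 = 11:35 AM on Jan 23.
+8 hours and 16 minutes → arrive 7:51 PM UTC on Jan 23.
Flight 2 in UTC: 9:57 PM − 8:00 = 1:57 PM on Jan 23.
+13 hours and 18 minutes → arrive 3:15 AM UTC on Jan 24.
Flight 1 lands earlier by 7 hours 24 minutes.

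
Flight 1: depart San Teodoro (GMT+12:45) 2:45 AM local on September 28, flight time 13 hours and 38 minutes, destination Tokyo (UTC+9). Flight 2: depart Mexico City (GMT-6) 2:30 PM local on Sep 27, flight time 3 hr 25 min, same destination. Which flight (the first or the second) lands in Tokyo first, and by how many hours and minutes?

the second, by 3 hours 43 minutes

Flight 1 in UTC: 2:45 AM − 12:45 = 2:00 PM on Sep 27.
+13 hours 38 minutes → arrive 3:38 AM UTC on Sep 28.
Flight 2 in UTC: 2:30 PM + 6:00 = 8:30 PM on Sep 27.
+3 hours 25 minutes → arrive 11:55 PM UTC on Sep 27.
Flight 2 lands earlier by 3 hours 43 minutes.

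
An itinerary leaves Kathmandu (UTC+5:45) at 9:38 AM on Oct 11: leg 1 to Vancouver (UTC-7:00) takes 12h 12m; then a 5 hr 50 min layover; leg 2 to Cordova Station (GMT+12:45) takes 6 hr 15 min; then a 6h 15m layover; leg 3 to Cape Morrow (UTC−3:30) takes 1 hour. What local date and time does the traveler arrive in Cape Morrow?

Convert departure to UTC: 9:38 AM − 5:45 = 3:53 AM UTC on Oct 11.
Add 12 hours 12 minutes leg 1 → 4:05 PM UTC.
Add 5 hours 50 minutes layover in Vancouver → 9:55 PM UTC.
Add 6 hours and 15 minutes leg 2 → 4:10 AM UTC (Oct 12).
Add 6 hours 15 minutes layover in Cordova Station → 10:25 AM UTC.
Add 1 hour leg 3 → 11:25 AM UTC.
Cape Morrow is UTC−3:30, so local arrival = 11:25 AM − 3:30 = 7:55 AM on Oct 12.

7:55 AM on October 12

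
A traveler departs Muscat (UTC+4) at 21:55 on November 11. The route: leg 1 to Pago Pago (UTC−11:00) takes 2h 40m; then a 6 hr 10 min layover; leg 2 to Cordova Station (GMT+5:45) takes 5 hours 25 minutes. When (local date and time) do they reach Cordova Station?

Convert departure to UTC: 21:55 − 4:00 = 17:55 UTC on Nov 11.
Add 2 hours 40 minutes leg 1 → 20:35 UTC.
Add 6 hours 10 minutes layover in Pago Pago → 02:45 UTC (Nov 12).
Add 5 hours 25 minutes leg 2 → 08:10 UTC.
Cordova Station is UTC+5:45, so local arrival = 08:10 + 5:45 = 13:55 on Nov 12.

13:55 on November 12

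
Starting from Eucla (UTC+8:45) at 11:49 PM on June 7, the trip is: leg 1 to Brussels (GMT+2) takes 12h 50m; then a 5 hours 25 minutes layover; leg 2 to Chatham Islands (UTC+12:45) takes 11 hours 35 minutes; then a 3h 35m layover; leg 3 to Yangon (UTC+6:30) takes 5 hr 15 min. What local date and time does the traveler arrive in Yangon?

12:14 PM on Jun 9

Convert departure to UTC: 11:49 PM − 8:45 = 3:04 PM UTC on Jun 7.
Add 12 hours and 50 minutes leg 1 → 3:54 AM UTC (Jun 8).
Add 5 hours 25 minutes layover in Brussels → 9:19 AM UTC.
Add 11 hours 35 minutes leg 2 → 8:54 PM UTC.
Add 3 hours 35 minutes layover in Chatham Islands → 12:29 AM UTC (Jun 9).
Add 5 hours and 15 minutes leg 3 → 5:44 AM UTC.
Yangon is UTC+6:30, so local arrival = 5:44 AM + 6:30 = 12:14 PM on Jun 9.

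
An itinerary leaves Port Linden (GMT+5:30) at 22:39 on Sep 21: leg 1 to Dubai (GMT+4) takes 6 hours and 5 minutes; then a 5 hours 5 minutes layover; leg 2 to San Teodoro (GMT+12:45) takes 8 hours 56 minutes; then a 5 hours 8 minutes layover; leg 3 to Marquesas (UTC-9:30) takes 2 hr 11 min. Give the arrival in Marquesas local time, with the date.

11:04 on Sep 22

Convert departure to UTC: 22:39 − 5:30 = 17:09 UTC on Sep 21.
Add 6 hours and 5 minutes leg 1 → 23:14 UTC.
Add 5 hours 5 minutes layover in Dubai → 04:19 UTC (Sep 22).
Add 8 hours and 56 minutes leg 2 → 13:15 UTC.
Add 5 hours 8 minutes layover in San Teodoro → 18:23 UTC.
Add 2 hours 11 minutes leg 3 → 20:34 UTC.
Marquesas is UTC−9:30, so local arrival = 20:34 − 9:30 = 11:04 on Sep 22.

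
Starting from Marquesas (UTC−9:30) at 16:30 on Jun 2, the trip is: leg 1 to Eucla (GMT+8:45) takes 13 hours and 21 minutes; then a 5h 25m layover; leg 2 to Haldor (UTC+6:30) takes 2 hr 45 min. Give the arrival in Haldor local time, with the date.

Convert departure to UTC: 16:30 + 9:30 = 02:00 UTC on Jun 3.
Add 13 hours 21 minutes leg 1 → 15:21 UTC.
Add 5 hours and 25 minutes layover in Eucla → 20:46 UTC.
Add 2 hours and 45 minutes leg 2 → 23:31 UTC.
Haldor is UTC+6:30, so local arrival = 23:31 + 6:30 = 06:01 on Jun 4.

06:01 on June 4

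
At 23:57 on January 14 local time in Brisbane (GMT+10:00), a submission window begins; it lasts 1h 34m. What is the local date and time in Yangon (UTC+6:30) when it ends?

Convert start to UTC: 23:57 − 10:00 = 13:57 UTC on Jan 14.
Add 1 hour 34 minutes duration → 15:31 UTC.
Yangon is UTC+6:30, so local end time = 15:31 + 6:30 = 22:01 on Jan 14.

22:01 on January 14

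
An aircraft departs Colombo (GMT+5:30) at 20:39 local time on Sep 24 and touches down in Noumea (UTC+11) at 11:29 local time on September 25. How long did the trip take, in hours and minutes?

Departure in UTC: 20:39 − 5:30 = 15:09 on Sep 24.
Arrival in UTC: 11:29 − 11:00 = 00:29 on Sep 25.
Elapsed = 00:29 − 15:09 (+1 day) = 9 hours 20 minutes.

9 hours 20 minutes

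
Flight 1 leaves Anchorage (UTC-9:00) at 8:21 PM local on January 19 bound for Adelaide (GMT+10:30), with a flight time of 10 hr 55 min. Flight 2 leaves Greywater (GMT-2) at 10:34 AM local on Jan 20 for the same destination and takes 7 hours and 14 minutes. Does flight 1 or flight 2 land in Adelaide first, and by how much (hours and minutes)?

the first, by 3 hours 32 minutes

Flight 1 in UTC: 8:21 PM + 9:00 = 5:21 AM on Jan 20.
+10 hours and 55 minutes → arrive 4:16 PM UTC on Jan 20.
Flight 2 in UTC: 10:34 AM + 2:00 = 12:34 PM on Jan 20.
+7 hours 14 minutes → arrive 7:48 PM UTC on Jan 20.
Flight 1 lands earlier by 3 hours 32 minutes.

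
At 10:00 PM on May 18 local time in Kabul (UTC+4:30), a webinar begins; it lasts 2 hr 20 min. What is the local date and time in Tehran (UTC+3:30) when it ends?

Convert start to UTC: 10:00 PM − 4:30 = 5:30 PM UTC on May 18.
Add 2 hours 20 minutes duration → 7:50 PM UTC.
Tehran is UTC+3:30, so local end time = 7:50 PM + 3:30 = 11:20 PM on May 18.

11:20 PM on May 18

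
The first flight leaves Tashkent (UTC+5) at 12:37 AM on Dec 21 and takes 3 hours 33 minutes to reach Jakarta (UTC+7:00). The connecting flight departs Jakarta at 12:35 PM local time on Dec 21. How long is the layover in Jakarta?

Convert departure to UTC: 12:37 AM − 5:00 = 7:37 PM UTC on Dec 20.
Add 3 hours 33 minutes flight time → 11:10 PM UTC.
Jakarta is UTC+7:00, so local arrival = 11:10 PM + 7:00 = 6:10 AM on Dec 21.
Layover = 12:35 PM − 6:10 AM = 6 hours 25 minutes.

6 hours 25 minutes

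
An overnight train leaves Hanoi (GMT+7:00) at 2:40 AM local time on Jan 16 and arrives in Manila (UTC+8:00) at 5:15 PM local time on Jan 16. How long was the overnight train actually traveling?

13 hours 35 minutes

Departure in UTC: 2:40 AM − 7:00 = 7:40 PM on Jan 15.
Arrival in UTC: 5:15 PM − 8:00 = 9:15 AM on Jan 16.
Elapsed = 9:15 AM − 7:40 PM (+1 day) = 13 hours 35 minutes.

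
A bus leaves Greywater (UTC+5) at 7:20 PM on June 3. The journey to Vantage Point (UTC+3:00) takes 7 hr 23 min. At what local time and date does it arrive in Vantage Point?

12:43 AM on June 4

Vantage Point is 2:00 behind Greywater.
After 7 hours and 23 minutes it is 2:43 AM (Jun 4) in Greywater.
Shift by the zone difference: 2:43 AM − 2:00 = 12:43 AM on Jun 4 in Vantage Point.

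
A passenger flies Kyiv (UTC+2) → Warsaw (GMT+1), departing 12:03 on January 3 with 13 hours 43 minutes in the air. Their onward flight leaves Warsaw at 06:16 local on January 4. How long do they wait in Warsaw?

5 hours 30 minutes

Convert departure to UTC: 12:03 − 2:00 = 10:03 UTC on Jan 3.
Add 13 hours and 43 minutes flight time → 23:46 UTC.
Warsaw is UTC+1:00, so local arrival = 23:46 + 1:00 = 00:46 on Jan 4.
Layover = 06:16 − 00:46 = 5 hours 30 minutes.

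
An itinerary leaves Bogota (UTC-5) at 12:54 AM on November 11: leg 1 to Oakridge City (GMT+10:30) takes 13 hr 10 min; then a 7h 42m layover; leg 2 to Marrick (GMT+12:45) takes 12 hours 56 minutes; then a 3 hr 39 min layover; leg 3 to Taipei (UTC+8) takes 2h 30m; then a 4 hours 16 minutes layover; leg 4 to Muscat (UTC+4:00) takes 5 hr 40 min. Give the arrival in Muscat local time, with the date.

Convert departure to UTC: 12:54 AM + 5:00 = 5:54 AM UTC on Nov 11.
Add 13 hours 10 minutes leg 1 → 7:04 PM UTC.
Add 7 hours and 42 minutes layover in Oakridge City → 2:46 AM UTC (Nov 12).
Add 12 hours and 56 minutes leg 2 → 3:42 PM UTC.
Add 3 hours 39 minutes layover in Marrick → 7:21 PM UTC.
Add 2 hours 30 minutes leg 3 → 9:51 PM UTC.
Add 4 hours 16 minutes layover in Taipei → 2:07 AM UTC (Nov 13).
Add 5 hours and 40 minutes leg 4 → 7:47 AM UTC.
Muscat is UTC+4:00, so local arrival = 7:47 AM + 4:00 = 11:47 AM on Nov 13.

11:47 AM on November 13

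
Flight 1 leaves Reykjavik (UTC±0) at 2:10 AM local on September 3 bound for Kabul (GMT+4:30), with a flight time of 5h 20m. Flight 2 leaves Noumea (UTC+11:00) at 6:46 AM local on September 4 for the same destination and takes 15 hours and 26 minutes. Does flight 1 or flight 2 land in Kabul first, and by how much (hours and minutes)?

the first, by 27 hours 42 minutes

Flight 1 departs at 2:10 AM UTC (Sep 3).
+5 hours 20 minutes → arrive 7:30 AM UTC on Sep 3.
Flight 2 in UTC: 6:46 AM − 11:00 = 7:46 PM on Sep 3.
+15 hours and 26 minutes → arrive 11:12 AM UTC on Sep 4.
Flight 1 lands earlier by 27 hours 42 minutes.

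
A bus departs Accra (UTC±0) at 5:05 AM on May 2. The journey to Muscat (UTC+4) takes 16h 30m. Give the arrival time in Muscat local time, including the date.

1:35 AM on May 3

Accra is at UTC+0, so departure is already 5:05 AM UTC on May 2.
Add 16 hours and 30 minutes travel time → 9:35 PM UTC.
Muscat is UTC+4:00, so local arrival = 9:35 PM + 4:00 = 1:35 AM on May 3.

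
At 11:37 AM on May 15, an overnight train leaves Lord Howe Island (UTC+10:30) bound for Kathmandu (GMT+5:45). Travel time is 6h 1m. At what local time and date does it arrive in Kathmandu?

Convert departure to UTC: 11:37 AM − 10:30 = 1:07 AM UTC on May 15.
Add 6 hours 1 minute travel time → 7:08 AM UTC.
Kathmandu is UTC+5:45, so local arrival = 7:08 AM + 5:45 = 12:53 PM on May 15.

12:53 PM on May 15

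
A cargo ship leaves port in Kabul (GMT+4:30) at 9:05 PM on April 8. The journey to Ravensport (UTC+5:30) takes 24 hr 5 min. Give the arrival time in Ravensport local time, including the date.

Convert departure to UTC: 9:05 PM − 4:30 = 4:35 PM UTC on Apr 8.
Add 24 hours 5 minutes travel time → 4:40 PM UTC (Apr 9).
Ravensport is UTC+5:30, so local arrival = 4:40 PM + 5:30 = 10:10 PM on Apr 9.

10:10 PM on April 9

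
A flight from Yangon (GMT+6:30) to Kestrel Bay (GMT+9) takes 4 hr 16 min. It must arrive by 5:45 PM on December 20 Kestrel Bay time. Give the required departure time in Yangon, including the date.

Target arrival in UTC: 5:45 PM − 9:00 = 8:45 AM on Dec 20.
Subtract 4 hours 16 minutes → departure 4:29 AM UTC on Dec 20.
Yangon is UTC+6:30: 4:29 AM + 6:30 = 10:59 AM on Dec 20.

10:59 AM on December 20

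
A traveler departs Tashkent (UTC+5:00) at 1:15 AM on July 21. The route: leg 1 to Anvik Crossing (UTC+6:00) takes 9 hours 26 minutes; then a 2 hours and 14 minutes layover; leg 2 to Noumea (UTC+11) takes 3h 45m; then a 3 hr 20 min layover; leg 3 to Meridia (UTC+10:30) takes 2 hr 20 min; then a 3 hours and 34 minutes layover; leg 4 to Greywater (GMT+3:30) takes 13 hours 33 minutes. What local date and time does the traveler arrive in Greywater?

1:57 PM on July 22

Convert departure to UTC: 1:15 AM − 5:00 = 8:15 PM UTC on Jul 20.
Add 9 hours 26 minutes leg 1 → 5:41 AM UTC (Jul 21).
Add 2 hours and 14 minutes layover in Anvik Crossing → 7:55 AM UTC.
Add 3 hours and 45 minutes leg 2 → 11:40 AM UTC.
Add 3 hours 20 minutes layover in Noumea → 3:00 PM UTC.
Add 2 hours and 20 minutes leg 3 → 5:20 PM UTC.
Add 3 hours 34 minutes layover in Meridia → 8:54 PM UTC.
Add 13 hours 33 minutes leg 4 → 10:27 AM UTC (Jul 22).
Greywater is UTC+3:30, so local arrival = 10:27 AM + 3:30 = 1:57 PM on Jul 22.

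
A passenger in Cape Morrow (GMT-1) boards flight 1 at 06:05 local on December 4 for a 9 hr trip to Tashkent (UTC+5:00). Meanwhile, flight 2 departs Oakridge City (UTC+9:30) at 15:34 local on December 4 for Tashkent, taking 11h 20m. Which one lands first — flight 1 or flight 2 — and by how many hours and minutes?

the first, by 1 hour 19 minutes

Flight 1 in UTC: 06:05 + 1:00 = 07:05 on Dec 4.
+9 hours → arrive 16:05 UTC on Dec 4.
Flight 2 in UTC: 15:34 − 9:30 = 06:04 on Dec 4.
+11 hours and 20 minutes → arrive 17:24 UTC on Dec 4.
Flight 1 lands earlier by 1 hour 19 minutes.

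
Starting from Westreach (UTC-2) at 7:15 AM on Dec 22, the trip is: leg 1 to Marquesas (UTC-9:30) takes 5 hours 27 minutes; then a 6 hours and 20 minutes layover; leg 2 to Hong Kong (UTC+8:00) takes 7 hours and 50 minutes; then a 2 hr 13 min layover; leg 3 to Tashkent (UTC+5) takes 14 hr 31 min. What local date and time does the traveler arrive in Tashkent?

2:36 AM on December 24

Convert departure to UTC: 7:15 AM + 2:00 = 9:15 AM UTC on Dec 22.
Add 5 hours and 27 minutes leg 1 → 2:42 PM UTC.
Add 6 hours 20 minutes layover in Marquesas → 9:02 PM UTC.
Add 7 hours and 50 minutes leg 2 → 4:52 AM UTC (Dec 23).
Add 2 hours 13 minutes layover in Hong Kong → 7:05 AM UTC.
Add 14 hours 31 minutes leg 3 → 9:36 PM UTC.
Tashkent is UTC+5:00, so local arrival = 9:36 PM + 5:00 = 2:36 AM on Dec 24.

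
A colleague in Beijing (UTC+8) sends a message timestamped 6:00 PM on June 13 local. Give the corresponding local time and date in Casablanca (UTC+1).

11:00 AM on Jun 13

Casablanca is 7:00 behind Beijing.
Shift by the zone difference: 6:00 PM − 7:00 = 11:00 AM on Jun 13 in Casablanca.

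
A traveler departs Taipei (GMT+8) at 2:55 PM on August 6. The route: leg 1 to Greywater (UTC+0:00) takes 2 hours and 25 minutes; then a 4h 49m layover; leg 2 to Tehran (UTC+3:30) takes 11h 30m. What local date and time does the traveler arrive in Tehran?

5:09 AM on Aug 7

Convert departure to UTC: 2:55 PM − 8:00 = 6:55 AM UTC on Aug 6.
Add 2 hours and 25 minutes leg 1 → 9:20 AM UTC.
Add 4 hours and 49 minutes layover in Greywater → 2:09 PM UTC.
Add 11 hours and 30 minutes leg 2 → 1:39 AM UTC (Aug 7).
Tehran is UTC+3:30, so local arrival = 1:39 AM + 3:30 = 5:09 AM on Aug 7.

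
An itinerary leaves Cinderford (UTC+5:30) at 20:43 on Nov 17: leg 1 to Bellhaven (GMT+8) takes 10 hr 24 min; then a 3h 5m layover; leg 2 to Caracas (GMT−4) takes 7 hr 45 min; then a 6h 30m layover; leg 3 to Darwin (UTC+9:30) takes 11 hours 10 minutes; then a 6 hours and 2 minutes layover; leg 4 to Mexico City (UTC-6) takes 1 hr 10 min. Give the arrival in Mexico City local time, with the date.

07:19 on November 19

Convert departure to UTC: 20:43 − 5:30 = 15:13 UTC on Nov 17.
Add 10 hours and 24 minutes leg 1 → 01:37 UTC (Nov 18).
Add 3 hours and 5 minutes layover in Bellhaven → 04:42 UTC.
Add 7 hours 45 minutes leg 2 → 12:27 UTC.
Add 6 hours 30 minutes layover in Caracas → 18:57 UTC.
Add 11 hours 10 minutes leg 3 → 06:07 UTC (Nov 19).
Add 6 hours and 2 minutes layover in Darwin → 12:09 UTC.
Add 1 hour and 10 minutes leg 4 → 13:19 UTC.
Mexico City is UTC−6:00, so local arrival = 13:19 − 6:00 = 07:19 on Nov 19.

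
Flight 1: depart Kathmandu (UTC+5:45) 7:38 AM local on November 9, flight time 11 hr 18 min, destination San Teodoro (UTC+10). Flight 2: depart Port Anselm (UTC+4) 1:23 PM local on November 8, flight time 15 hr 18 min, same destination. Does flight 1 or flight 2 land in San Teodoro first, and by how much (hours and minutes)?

Flight 1 in UTC: 7:38 AM − 5:45 = 1:53 AM on Nov 9.
+11 hours and 18 minutes → arrive 1:11 PM UTC on Nov 9.
Flight 2 in UTC: 1:23 PM − 4:00 = 9:23 AM on Nov 8.
+15 hours and 18 minutes → arrive 12:41 AM UTC on Nov 9.
Flight 2 lands earlier by 12 hours 30 minutes.

the second, by 12 hours 30 minutes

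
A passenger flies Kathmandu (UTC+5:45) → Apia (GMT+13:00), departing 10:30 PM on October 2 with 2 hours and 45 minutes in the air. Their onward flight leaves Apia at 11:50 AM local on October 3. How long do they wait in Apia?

3 hours 20 minutes

Convert departure to UTC: 10:30 PM − 5:45 = 4:45 PM UTC on Oct 2.
Add 2 hours and 45 minutes flight time → 7:30 PM UTC.
Apia is UTC+13:00, so local arrival = 7:30 PM + 13:00 = 8:30 AM on Oct 3.
Layover = 11:50 AM − 8:30 AM = 3 hours 20 minutes.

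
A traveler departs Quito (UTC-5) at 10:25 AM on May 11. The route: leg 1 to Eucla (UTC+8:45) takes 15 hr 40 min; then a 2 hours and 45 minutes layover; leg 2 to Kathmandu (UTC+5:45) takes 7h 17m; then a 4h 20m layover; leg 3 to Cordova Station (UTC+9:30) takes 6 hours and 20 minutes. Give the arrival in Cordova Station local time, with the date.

1:17 PM on May 13

Convert departure to UTC: 10:25 AM + 5:00 = 3:25 PM UTC on May 11.
Add 15 hours and 40 minutes leg 1 → 7:05 AM UTC (May 12).
Add 2 hours 45 minutes layover in Eucla → 9:50 AM UTC.
Add 7 hours 17 minutes leg 2 → 5:07 PM UTC.
Add 4 hours 20 minutes layover in Kathmandu → 9:27 PM UTC.
Add 6 hours 20 minutes leg 3 → 3:47 AM UTC (May 13).
Cordova Station is UTC+9:30, so local arrival = 3:47 AM + 9:30 = 1:17 PM on May 13.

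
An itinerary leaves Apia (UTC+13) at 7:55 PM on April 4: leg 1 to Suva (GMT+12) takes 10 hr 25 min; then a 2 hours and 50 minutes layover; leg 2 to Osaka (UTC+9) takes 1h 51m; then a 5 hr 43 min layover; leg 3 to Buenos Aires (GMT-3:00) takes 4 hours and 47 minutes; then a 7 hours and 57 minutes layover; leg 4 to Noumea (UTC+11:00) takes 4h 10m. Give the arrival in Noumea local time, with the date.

7:38 AM on April 6

Convert departure to UTC: 7:55 PM − 13:00 = 6:55 AM UTC on Apr 4.
Add 10 hours and 25 minutes leg 1 → 5:20 PM UTC.
Add 2 hours and 50 minutes layover in Suva → 8:10 PM UTC.
Add 1 hour and 51 minutes leg 2 → 10:01 PM UTC.
Add 5 hours 43 minutes layover in Osaka → 3:44 AM UTC (Apr 5).
Add 4 hours and 47 minutes leg 3 → 8:31 AM UTC.
Add 7 hours and 57 minutes layover in Buenos Aires → 4:28 PM UTC.
Add 4 hours 10 minutes leg 4 → 8:38 PM UTC.
Noumea is UTC+11:00, so local arrival = 8:38 PM + 11:00 = 7:38 AM on Apr 6.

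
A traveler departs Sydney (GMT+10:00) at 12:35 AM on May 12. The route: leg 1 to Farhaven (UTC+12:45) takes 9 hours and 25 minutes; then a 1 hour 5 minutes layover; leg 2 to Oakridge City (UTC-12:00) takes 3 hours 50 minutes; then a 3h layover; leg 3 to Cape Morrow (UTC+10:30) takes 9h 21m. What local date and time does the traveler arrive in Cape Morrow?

Convert departure to UTC: 12:35 AM − 10:00 = 2:35 PM UTC on May 11.
Add 9 hours 25 minutes leg 1 → 12:00 AM UTC (May 12).
Add 1 hour and 5 minutes layover in Farhaven → 1:05 AM UTC.
Add 3 hours 50 minutes leg 2 → 4:55 AM UTC.
Add 3 hours layover in Oakridge City → 7:55 AM UTC.
Add 9 hours and 21 minutes leg 3 → 5:16 PM UTC.
Cape Morrow is UTC+10:30, so local arrival = 5:16 PM + 10:30 = 3:46 AM on May 13.

3:46 AM on May 13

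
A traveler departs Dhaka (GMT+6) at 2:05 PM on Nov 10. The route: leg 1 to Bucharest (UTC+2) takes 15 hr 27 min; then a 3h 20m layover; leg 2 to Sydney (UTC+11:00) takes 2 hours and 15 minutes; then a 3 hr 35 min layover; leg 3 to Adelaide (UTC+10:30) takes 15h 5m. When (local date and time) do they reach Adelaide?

10:17 AM on November 12

Convert departure to UTC: 2:05 PM − 6:00 = 8:05 AM UTC on Nov 10.
Add 15 hours 27 minutes leg 1 → 11:32 PM UTC.
Add 3 hours 20 minutes layover in Bucharest → 2:52 AM UTC (Nov 11).
Add 2 hours and 15 minutes leg 2 → 5:07 AM UTC.
Add 3 hours 35 minutes layover in Sydney → 8:42 AM UTC.
Add 15 hours 5 minutes leg 3 → 11:47 PM UTC.
Adelaide is UTC+10:30, so local arrival = 11:47 PM + 10:30 = 10:17 AM on Nov 12.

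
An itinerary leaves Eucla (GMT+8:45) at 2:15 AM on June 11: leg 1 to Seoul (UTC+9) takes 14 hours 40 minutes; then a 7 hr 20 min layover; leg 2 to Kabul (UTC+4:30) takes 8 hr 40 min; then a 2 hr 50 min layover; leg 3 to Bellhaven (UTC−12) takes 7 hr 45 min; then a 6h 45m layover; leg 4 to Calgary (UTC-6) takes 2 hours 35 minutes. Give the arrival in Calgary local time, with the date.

2:05 PM on June 12

Convert departure to UTC: 2:15 AM − 8:45 = 5:30 PM UTC on Jun 10.
Add 14 hours and 40 minutes leg 1 → 8:10 AM UTC (Jun 11).
Add 7 hours and 20 minutes layover in Seoul → 3:30 PM UTC.
Add 8 hours and 40 minutes leg 2 → 12:10 AM UTC (Jun 12).
Add 2 hours and 50 minutes layover in Kabul → 3:00 AM UTC.
Add 7 hours 45 minutes leg 3 → 10:45 AM UTC.
Add 6 hours and 45 minutes layover in Bellhaven → 5:30 PM UTC.
Add 2 hours and 35 minutes leg 4 → 8:05 PM UTC.
Calgary is UTC−6:00, so local arrival = 8:05 PM − 6:00 = 2:05 PM on Jun 12.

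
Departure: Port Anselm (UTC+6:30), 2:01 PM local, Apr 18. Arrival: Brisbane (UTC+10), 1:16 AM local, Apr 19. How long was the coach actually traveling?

7 hours 45 minutes

Departure in UTC: 2:01 PM − 6:30 = 7:31 AM on Apr 18.
Arrival in UTC: 1:16 AM − 10:00 = 3:16 PM on Apr 18.
Elapsed = 3:16 PM − 7:31 AM = 7 hours 45 minutes.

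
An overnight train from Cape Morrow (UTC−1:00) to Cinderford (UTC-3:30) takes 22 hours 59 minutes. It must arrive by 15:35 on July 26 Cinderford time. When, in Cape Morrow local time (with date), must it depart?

Target arrival in UTC: 15:35 + 3:30 = 19:05 on Jul 26.
Subtract 22 hours 59 minutes → departure 20:06 UTC on Jul 25.
Cape Morrow is UTC−1:00: 20:06 − 1:00 = 19:06 on Jul 25.

19:06 on July 25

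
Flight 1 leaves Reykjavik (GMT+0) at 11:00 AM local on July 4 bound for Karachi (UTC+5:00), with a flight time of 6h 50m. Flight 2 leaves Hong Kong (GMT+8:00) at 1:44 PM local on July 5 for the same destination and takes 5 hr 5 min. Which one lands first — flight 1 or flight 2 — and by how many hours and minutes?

Flight 1 departs at 11:00 AM UTC (Jul 4).
+6 hours and 50 minutes → arrive 5:50 PM UTC on Jul 4.
Flight 2 in UTC: 1:44 PM − 8:00 = 5:44 AM on Jul 5.
+5 hours 5 minutes → arrive 10:49 AM UTC on Jul 5.
Flight 1 lands earlier by 16 hours 59 minutes.

the first, by 16 hours 59 minutes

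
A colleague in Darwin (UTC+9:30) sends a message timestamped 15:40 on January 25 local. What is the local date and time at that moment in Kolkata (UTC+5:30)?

11:40 on Jan 25

In UTC: 15:40 − 9:30 = 06:10 on Jan 25.
Kolkata is UTC+5:30: 06:10 + 5:30 = 11:40 on Jan 25.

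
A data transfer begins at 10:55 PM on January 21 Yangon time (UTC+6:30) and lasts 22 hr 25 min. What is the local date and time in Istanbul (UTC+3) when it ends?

Convert start to UTC: 10:55 PM − 6:30 = 4:25 PM UTC on Jan 21.
Add 22 hours 25 minutes duration → 2:50 PM UTC (Jan 22).
Istanbul is UTC+3:00, so local end time = 2:50 PM + 3:00 = 5:50 PM on Jan 22.

5:50 PM on Jan 22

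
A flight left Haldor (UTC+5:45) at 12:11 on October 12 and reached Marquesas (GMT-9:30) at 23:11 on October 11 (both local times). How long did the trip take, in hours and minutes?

2 hours 15 minutes

Departure in UTC: 12:11 − 5:45 = 06:26 on Oct 12.
Arrival in UTC: 23:11 + 9:30 = 08:41 on Oct 12.
Elapsed = 08:41 − 06:26 = 2 hours 15 minutes.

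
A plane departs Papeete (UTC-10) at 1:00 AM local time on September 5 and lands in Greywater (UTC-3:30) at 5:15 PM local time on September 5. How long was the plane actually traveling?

Greywater is 6:30 ahead of Papeete.
Clock-face elapsed time (ignoring zones) is 16 hours 15 minutes.
Actual elapsed = 16 hours 15 minutes − 6:30 = 9 hours 45 minutes.

9 hours 45 minutes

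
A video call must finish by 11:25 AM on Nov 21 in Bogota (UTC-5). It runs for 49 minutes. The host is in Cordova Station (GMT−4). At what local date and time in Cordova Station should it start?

11:36 AM on Nov 21

Target end time in UTC: 11:25 AM + 5:00 = 4:25 PM on Nov 21.
Subtract 49 minutes → start 3:36 PM UTC on Nov 21.
Cordova Station is UTC−4:00: 3:36 PM − 4:00 = 11:36 AM on Nov 21.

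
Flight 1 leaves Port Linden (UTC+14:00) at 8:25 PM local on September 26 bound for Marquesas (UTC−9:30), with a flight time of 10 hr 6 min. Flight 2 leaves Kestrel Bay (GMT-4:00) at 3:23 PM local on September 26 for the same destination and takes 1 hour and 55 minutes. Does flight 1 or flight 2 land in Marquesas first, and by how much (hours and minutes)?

Flight 1 in UTC: 8:25 PM − 14:00 = 6:25 AM on Sep 26.
+10 hours 6 minutes → arrive 4:31 PM UTC on Sep 26.
Flight 2 in UTC: 3:23 PM + 4:00 = 7:23 PM on Sep 26.
+1 hour and 55 minutes → arrive 9:18 PM UTC on Sep 26.
Flight 1 lands earlier by 4 hours 47 minutes.

the first, by 4 hours 47 minutes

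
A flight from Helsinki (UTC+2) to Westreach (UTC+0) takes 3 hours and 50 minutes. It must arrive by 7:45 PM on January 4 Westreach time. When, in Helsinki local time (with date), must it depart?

5:55 PM on January 4

Target arrival is already UTC: 7:45 PM on Jan 4.
Subtract 3 hours 50 minutes → departure 3:55 PM UTC on Jan 4.
Helsinki is UTC+2:00: 3:55 PM + 2:00 = 5:55 PM on Jan 4.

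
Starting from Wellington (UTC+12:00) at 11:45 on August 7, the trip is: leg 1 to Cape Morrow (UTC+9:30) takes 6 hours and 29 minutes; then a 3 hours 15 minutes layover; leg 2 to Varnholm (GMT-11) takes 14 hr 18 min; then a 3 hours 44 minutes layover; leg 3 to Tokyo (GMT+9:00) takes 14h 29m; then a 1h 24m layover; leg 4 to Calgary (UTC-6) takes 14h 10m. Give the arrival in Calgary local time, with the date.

03:34 on August 9

Convert departure to UTC: 11:45 − 12:00 = 23:45 UTC on Aug 6.
Add 6 hours 29 minutes leg 1 → 06:14 UTC (Aug 7).
Add 3 hours and 15 minutes layover in Cape Morrow → 09:29 UTC.
Add 14 hours and 18 minutes leg 2 → 23:47 UTC.
Add 3 hours and 44 minutes layover in Varnholm → 03:31 UTC (Aug 8).
Add 14 hours and 29 minutes leg 3 → 18:00 UTC.
Add 1 hour and 24 minutes layover in Tokyo → 19:24 UTC.
Add 14 hours 10 minutes leg 4 → 09:34 UTC (Aug 9).
Calgary is UTC−6:00, so local arrival = 09:34 − 6:00 = 03:34 on Aug 9.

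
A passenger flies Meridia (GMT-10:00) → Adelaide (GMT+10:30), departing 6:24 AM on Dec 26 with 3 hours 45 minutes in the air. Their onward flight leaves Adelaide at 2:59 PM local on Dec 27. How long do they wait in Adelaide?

8 hours 20 minutes

Convert departure to UTC: 6:24 AM + 10:00 = 4:24 PM UTC on Dec 26.
Add 3 hours and 45 minutes flight time → 8:09 PM UTC.
Adelaide is UTC+10:30, so local arrival = 8:09 PM + 10:30 = 6:39 AM on Dec 27.
Layover = 2:59 PM − 6:39 AM = 8 hours 20 minutes.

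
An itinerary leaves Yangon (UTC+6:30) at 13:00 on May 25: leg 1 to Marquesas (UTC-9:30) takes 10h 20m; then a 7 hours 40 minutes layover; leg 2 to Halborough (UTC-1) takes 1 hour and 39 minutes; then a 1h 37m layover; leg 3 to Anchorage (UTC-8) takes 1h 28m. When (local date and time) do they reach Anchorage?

Convert departure to UTC: 13:00 − 6:30 = 06:30 UTC on May 25.
Add 10 hours 20 minutes leg 1 → 16:50 UTC.
Add 7 hours 40 minutes layover in Marquesas → 00:30 UTC (May 26).
Add 1 hour 39 minutes leg 2 → 02:09 UTC.
Add 1 hour and 37 minutes layover in Halborough → 03:46 UTC.
Add 1 hour 28 minutes leg 3 → 05:14 UTC.
Anchorage is UTC−8:00, so local arrival = 05:14 − 8:00 = 21:14 on May 25.

21:14 on May 25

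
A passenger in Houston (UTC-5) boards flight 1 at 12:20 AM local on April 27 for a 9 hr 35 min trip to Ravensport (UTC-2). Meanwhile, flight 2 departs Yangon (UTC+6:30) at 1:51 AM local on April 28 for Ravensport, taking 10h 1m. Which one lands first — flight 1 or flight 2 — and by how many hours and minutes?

Flight 1 in UTC: 12:20 AM + 5:00 = 5:20 AM on Apr 27.
+9 hours and 35 minutes → arrive 2:55 PM UTC on Apr 27.
Flight 2 in UTC: 1:51 AM − 6:30 = 7:21 PM on Apr 27.
+10 hours 1 minute → arrive 5:22 AM UTC on Apr 28.
Flight 1 lands earlier by 14 hours 27 minutes.

the first, by 14 hours 27 minutes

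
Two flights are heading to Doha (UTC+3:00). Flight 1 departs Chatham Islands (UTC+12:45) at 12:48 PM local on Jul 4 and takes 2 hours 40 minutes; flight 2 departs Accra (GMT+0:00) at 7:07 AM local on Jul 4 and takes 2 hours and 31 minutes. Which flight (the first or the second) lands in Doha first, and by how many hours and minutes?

the first, by 6 hours 55 minutes

Flight 1 in UTC: 12:48 PM − 12:45 = 12:03 AM on Jul 4.
+2 hours and 40 minutes → arrive 2:43 AM UTC on Jul 4.
Flight 2 departs at 7:07 AM UTC (Jul 4).
+2 hours and 31 minutes → arrive 9:38 AM UTC on Jul 4.
Flight 1 lands earlier by 6 hours 55 minutes.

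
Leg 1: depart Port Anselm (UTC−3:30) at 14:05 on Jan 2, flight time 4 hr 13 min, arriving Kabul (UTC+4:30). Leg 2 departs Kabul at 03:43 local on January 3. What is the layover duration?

1 hour 25 minutes

Convert departure to UTC: 14:05 + 3:30 = 17:35 UTC on Jan 2.
Add 4 hours 13 minutes flight time → 21:48 UTC.
Kabul is UTC+4:30, so local arrival = 21:48 + 4:30 = 02:18 on Jan 3.
Layover = 03:43 − 02:18 = 1 hour 25 minutes.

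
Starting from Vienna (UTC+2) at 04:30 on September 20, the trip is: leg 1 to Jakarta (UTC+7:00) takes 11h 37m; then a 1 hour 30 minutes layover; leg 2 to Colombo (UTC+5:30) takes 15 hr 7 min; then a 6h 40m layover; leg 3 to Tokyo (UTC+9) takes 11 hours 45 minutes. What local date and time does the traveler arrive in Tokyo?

10:09 on September 22

Convert departure to UTC: 04:30 − 2:00 = 02:30 UTC on Sep 20.
Add 11 hours 37 minutes leg 1 → 14:07 UTC.
Add 1 hour and 30 minutes layover in Jakarta → 15:37 UTC.
Add 15 hours 7 minutes leg 2 → 06:44 UTC (Sep 21).
Add 6 hours and 40 minutes layover in Colombo → 13:24 UTC.
Add 11 hours 45 minutes leg 3 → 01:09 UTC (Sep 22).
Tokyo is UTC+9:00, so local arrival = 01:09 + 9:00 = 10:09 on Sep 22.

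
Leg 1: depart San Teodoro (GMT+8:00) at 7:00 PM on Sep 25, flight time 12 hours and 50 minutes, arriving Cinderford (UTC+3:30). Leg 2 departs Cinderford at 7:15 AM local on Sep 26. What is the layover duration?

3 hours 55 minutes

Convert departure to UTC: 7:00 PM − 8:00 = 11:00 AM UTC on Sep 25.
Add 12 hours and 50 minutes flight time → 11:50 PM UTC.
Cinderford is UTC+3:30, so local arrival = 11:50 PM + 3:30 = 3:20 AM on Sep 26.
Layover = 7:15 AM − 3:20 AM = 3 hours 55 minutes.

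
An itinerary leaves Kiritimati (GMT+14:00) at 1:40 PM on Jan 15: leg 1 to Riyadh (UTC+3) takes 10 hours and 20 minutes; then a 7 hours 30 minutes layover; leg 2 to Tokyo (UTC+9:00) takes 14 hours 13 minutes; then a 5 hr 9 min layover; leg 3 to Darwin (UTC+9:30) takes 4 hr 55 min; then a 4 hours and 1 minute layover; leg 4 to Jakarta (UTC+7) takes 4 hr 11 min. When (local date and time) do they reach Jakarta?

8:59 AM on Jan 17

Convert departure to UTC: 1:40 PM − 14:00 = 11:40 PM UTC on Jan 14.
Add 10 hours and 20 minutes leg 1 → 10:00 AM UTC (Jan 15).
Add 7 hours 30 minutes layover in Riyadh → 5:30 PM UTC.
Add 14 hours 13 minutes leg 2 → 7:43 AM UTC (Jan 16).
Add 5 hours 9 minutes layover in Tokyo → 12:52 PM UTC.
Add 4 hours 55 minutes leg 3 → 5:47 PM UTC.
Add 4 hours 1 minute layover in Darwin → 9:48 PM UTC.
Add 4 hours and 11 minutes leg 4 → 1:59 AM UTC (Jan 17).
Jakarta is UTC+7:00, so local arrival = 1:59 AM + 7:00 = 8:59 AM on Jan 17.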